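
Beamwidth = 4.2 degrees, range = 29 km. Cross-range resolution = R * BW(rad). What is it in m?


BW_rad = 0.073303829
CR = 29000 * 0.073303829 = 2125.8 m

2125.8 m


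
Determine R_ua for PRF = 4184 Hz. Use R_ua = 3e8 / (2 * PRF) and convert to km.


R_ua = 3e8 / (2 * 4184) = 35850.9 m = 35.9 km

35.9 km


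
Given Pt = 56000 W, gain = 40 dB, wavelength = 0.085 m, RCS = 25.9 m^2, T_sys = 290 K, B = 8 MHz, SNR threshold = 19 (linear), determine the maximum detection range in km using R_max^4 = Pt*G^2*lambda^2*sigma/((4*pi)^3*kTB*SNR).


G_lin = 10^(40/10) = 10000.0
R^4 = 56000 * 10000.0^2 * 0.085^2 * 25.9 / ((4*pi)^3 * 1.38e-23 * 290 * 8000000.0 * 19)
R^4 = 8.68111e20 m^4
R_max = (8.68111e20)^(1/4) = 171650.0 m = 171.7 km

171.7 km


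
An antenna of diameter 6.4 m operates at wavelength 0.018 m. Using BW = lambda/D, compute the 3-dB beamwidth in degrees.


BW_rad = 0.018 / 6.4 = 0.002812
BW_deg = 0.16 degrees

0.16 degrees


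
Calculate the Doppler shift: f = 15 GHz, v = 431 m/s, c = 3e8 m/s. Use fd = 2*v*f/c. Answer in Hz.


fd = 2 * 431 * 15000000000.0 / 3e8 = 43100.0 Hz

43100.0 Hz


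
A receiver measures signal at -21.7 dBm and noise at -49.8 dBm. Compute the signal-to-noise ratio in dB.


SNR = -21.7 - (-49.8) = 28.1 dB

28.1 dB


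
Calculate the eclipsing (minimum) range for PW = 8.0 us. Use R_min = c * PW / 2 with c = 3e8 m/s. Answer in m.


R_min = 3e8 * 8.0e-6 / 2 = 1200.0 m

1200.0 m


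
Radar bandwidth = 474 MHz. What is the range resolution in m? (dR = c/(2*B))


dR = 3e8 / (2 * 474000000.0) = 0.32 m

0.32 m


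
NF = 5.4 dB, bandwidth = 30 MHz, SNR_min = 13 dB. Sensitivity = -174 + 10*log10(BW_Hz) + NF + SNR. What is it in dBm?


10*log10(30000000.0) = 74.77
S = -174 + 74.77 + 5.4 + 13 = -80.8 dBm

-80.8 dBm


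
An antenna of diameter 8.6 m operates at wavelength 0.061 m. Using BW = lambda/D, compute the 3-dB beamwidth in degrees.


BW_rad = 0.061 / 8.6 = 0.007093
BW_deg = 0.41 degrees

0.41 degrees


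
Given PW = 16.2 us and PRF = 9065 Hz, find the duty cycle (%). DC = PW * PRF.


DC = 16.2e-6 * 9065 * 100 = 14.69%

14.69%


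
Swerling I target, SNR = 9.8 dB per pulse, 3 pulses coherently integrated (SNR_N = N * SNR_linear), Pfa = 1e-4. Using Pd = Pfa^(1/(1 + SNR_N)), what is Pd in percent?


SNR_lin = 10^(9.8/10) = 9.54993
SNR_N = 3 * 9.54993 = 28.64979
1/(1 + SNR_N) = 1/29.64979 = 0.0337271
Pd = (1e-4)^0.0337271 = 0.73298
Pd = 73.3%

73.3%


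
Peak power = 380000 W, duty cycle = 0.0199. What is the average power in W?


P_avg = 380000 * 0.0199 = 7562.0 W

7562.0 W


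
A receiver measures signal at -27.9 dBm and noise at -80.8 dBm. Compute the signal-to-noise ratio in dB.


SNR = -27.9 - (-80.8) = 52.9 dB

52.9 dB


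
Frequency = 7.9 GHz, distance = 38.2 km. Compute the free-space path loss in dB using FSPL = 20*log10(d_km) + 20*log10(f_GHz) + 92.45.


20*log10(38.2) = 31.64
20*log10(7.9) = 17.95
FSPL = 142.0 dB

142.0 dB


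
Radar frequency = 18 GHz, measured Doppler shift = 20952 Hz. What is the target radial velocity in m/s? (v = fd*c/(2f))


v = 20952 * 3e8 / (2 * 18000000000.0) = 174.6 m/s

174.6 m/s


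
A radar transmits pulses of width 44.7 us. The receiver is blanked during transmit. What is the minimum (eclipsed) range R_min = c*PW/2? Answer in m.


R_min = 3e8 * 44.7e-6 / 2 = 6705.0 m

6705.0 m


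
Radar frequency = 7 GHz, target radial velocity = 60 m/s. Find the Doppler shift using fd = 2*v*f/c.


fd = 2 * 60 * 7000000000.0 / 3e8 = 2800.0 Hz

2800.0 Hz


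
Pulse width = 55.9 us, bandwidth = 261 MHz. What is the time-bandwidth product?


TBP = 55.9 * 261 = 14589.9

14589.9


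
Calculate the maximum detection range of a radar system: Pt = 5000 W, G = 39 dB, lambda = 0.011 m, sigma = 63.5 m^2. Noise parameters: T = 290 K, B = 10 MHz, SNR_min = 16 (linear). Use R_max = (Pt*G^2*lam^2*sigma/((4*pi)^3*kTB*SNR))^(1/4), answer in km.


G_lin = 10^(39/10) = 7943.282347
R^4 = 5000 * 7943.282347^2 * 0.011^2 * 63.5 / ((4*pi)^3 * 1.38e-23 * 290 * 10000000.0 * 16)
R^4 = 1.90767e18 m^4
R_max = (1.90767e18)^(1/4) = 37164.3 m = 37.2 km

37.2 km


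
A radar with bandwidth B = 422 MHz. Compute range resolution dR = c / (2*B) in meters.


dR = 3e8 / (2 * 422000000.0) = 0.36 m

0.36 m


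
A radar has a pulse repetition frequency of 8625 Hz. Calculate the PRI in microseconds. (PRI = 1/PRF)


PRI = 1/8625 = 0.000115942 s = 115.9 us

115.9 us


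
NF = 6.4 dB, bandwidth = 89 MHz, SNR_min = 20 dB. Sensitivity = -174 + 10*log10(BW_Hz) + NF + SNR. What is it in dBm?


10*log10(89000000.0) = 79.49
S = -174 + 79.49 + 6.4 + 20 = -68.1 dBm

-68.1 dBm


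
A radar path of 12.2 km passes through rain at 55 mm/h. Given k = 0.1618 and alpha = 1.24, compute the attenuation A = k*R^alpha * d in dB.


gamma = 0.1618 * 55^1.24 = 23.282427 dB/km
A = 23.282427 * 12.2 = 284.05 dB

284.05 dB


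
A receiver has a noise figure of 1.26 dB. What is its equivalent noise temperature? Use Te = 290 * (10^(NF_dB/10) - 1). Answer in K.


NF_lin = 10^(1.26/10) = 1.336596
Te = 290 * (1.336596 - 1) = 97.6 K

97.6 K


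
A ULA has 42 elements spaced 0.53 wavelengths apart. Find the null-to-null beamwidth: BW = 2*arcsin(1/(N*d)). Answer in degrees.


1/(N*d) = 1/(42*0.53) = 0.044924
BW = 2*arcsin(0.044924) = 5.1 degrees

5.1 degrees


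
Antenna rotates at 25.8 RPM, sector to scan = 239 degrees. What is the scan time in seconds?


t = 239 / (25.8 * 360) * 60 = 1.54 s

1.54 s


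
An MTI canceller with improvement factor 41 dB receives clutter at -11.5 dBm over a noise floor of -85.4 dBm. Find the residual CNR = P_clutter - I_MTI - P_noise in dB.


CNR = -11.5 - 41 - (-85.4) = 32.9 dB

32.9 dB


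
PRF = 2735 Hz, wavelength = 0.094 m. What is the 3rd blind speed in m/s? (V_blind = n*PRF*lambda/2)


V_blind = 3 * 2735 * 0.094 / 2 = 385.6 m/s

385.6 m/s


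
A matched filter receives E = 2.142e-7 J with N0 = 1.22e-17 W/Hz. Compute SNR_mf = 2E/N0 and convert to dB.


SNR_lin = 2 * 2.142e-7 / 1.22e-17 = 3.511e10
SNR_dB = 10*log10(3.511e10) = 105.5 dB

105.5 dB


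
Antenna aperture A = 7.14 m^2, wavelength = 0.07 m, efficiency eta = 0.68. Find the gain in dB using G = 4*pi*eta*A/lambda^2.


G_linear = 4*pi*0.68*7.14/0.07^2 = 12451.48
G_dB = 10*log10(12451.48) = 41.0 dB

41.0 dB


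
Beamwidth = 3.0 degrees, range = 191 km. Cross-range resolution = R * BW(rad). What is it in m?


BW_rad = 0.052359878
CR = 191000 * 0.052359878 = 10000.7 m

10000.7 m


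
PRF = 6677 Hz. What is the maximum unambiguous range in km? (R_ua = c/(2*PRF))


R_ua = 3e8 / (2 * 6677) = 22465.2 m = 22.5 km

22.5 km


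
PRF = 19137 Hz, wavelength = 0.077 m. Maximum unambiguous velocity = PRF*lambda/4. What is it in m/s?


V_ua = 19137 * 0.077 / 4 = 368.4 m/s

368.4 m/s


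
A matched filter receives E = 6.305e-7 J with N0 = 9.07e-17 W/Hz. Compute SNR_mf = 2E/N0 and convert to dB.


SNR_lin = 2 * 6.305e-7 / 9.07e-17 = 1.39e10
SNR_dB = 10*log10(1.39e10) = 101.4 dB

101.4 dB


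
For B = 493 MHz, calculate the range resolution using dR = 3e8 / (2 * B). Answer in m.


dR = 3e8 / (2 * 493000000.0) = 0.3 m

0.3 m


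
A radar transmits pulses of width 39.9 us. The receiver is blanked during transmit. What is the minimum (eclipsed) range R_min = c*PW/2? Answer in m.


R_min = 3e8 * 39.9e-6 / 2 = 5985.0 m

5985.0 m


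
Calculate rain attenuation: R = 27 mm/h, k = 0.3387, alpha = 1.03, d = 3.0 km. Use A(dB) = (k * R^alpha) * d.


gamma = 0.3387 * 27^1.03 = 10.095315 dB/km
A = 10.095315 * 3.0 = 30.29 dB

30.29 dB


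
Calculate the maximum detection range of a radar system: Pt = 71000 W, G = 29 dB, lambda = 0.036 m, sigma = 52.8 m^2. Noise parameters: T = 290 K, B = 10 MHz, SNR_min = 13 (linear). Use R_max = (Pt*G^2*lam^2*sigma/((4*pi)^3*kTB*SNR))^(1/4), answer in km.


G_lin = 10^(29/10) = 794.328235
R^4 = 71000 * 794.328235^2 * 0.036^2 * 52.8 / ((4*pi)^3 * 1.38e-23 * 290 * 10000000.0 * 13)
R^4 = 2.96925e18 m^4
R_max = (2.96925e18)^(1/4) = 41510.9 m = 41.5 km

41.5 km


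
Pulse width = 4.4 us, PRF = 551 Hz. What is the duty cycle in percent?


DC = 4.4e-6 * 551 * 100 = 0.24%

0.24%


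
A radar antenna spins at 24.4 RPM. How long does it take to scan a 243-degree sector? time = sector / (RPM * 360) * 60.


t = 243 / (24.4 * 360) * 60 = 1.66 s

1.66 s


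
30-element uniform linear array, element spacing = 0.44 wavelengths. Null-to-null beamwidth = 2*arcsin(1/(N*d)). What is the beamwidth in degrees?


1/(N*d) = 1/(30*0.44) = 0.075758
BW = 2*arcsin(0.075758) = 8.7 degrees

8.7 degrees


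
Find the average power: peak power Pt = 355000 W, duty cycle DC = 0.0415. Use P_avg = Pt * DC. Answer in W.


P_avg = 355000 * 0.0415 = 14732.5 W

14732.5 W


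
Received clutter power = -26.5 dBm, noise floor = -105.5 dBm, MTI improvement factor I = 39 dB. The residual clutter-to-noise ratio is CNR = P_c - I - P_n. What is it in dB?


CNR = -26.5 - 39 - (-105.5) = 40.0 dB

40.0 dB


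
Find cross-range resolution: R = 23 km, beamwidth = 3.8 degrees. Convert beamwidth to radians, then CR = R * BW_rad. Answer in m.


BW_rad = 0.066322512
CR = 23000 * 0.066322512 = 1525.4 m

1525.4 m


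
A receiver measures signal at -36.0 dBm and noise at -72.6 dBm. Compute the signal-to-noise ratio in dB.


SNR = -36.0 - (-72.6) = 36.6 dB

36.6 dB


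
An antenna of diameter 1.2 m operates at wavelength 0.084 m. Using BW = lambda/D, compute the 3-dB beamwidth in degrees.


BW_rad = 0.084 / 1.2 = 0.07
BW_deg = 4.01 degrees

4.01 degrees


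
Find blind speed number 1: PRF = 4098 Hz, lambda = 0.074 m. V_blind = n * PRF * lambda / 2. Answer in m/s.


V_blind = 1 * 4098 * 0.074 / 2 = 151.6 m/s

151.6 m/s


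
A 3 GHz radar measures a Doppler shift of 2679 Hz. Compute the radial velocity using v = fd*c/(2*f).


v = 2679 * 3e8 / (2 * 3000000000.0) = 134.0 m/s

134.0 m/s


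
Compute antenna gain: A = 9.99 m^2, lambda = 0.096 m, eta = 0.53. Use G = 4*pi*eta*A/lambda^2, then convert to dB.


G_linear = 4*pi*0.53*9.99/0.096^2 = 7219.53
G_dB = 10*log10(7219.53) = 38.6 dB

38.6 dB


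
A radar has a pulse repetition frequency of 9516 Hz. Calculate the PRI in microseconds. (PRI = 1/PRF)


PRI = 1/9516 = 0.0001050862 s = 105.1 us

105.1 us


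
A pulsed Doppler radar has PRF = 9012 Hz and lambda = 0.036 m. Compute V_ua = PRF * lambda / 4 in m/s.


V_ua = 9012 * 0.036 / 4 = 81.1 m/s

81.1 m/s


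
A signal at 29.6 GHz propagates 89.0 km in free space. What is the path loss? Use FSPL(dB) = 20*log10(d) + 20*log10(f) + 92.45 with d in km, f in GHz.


20*log10(89.0) = 38.99
20*log10(29.6) = 29.43
FSPL = 160.9 dB

160.9 dB


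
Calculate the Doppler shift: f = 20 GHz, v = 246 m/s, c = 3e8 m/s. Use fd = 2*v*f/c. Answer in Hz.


fd = 2 * 246 * 20000000000.0 / 3e8 = 32800.0 Hz

32800.0 Hz


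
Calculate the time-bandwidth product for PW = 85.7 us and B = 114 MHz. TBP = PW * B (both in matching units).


TBP = 85.7 * 114 = 9769.8

9769.8


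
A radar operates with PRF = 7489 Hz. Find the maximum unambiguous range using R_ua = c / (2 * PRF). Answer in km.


R_ua = 3e8 / (2 * 7489) = 20029.4 m = 20.0 km

20.0 km


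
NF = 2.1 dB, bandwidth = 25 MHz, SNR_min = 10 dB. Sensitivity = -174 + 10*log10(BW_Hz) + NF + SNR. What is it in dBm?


10*log10(25000000.0) = 73.98
S = -174 + 73.98 + 2.1 + 10 = -87.9 dBm

-87.9 dBm


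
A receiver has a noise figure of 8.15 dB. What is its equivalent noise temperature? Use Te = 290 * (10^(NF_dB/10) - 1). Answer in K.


NF_lin = 10^(8.15/10) = 6.531306
Te = 290 * (6.531306 - 1) = 1604.1 K

1604.1 K


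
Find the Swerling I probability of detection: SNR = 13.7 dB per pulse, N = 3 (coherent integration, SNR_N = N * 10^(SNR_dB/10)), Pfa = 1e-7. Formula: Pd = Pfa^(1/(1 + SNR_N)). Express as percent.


SNR_lin = 10^(13.7/10) = 23.44229
SNR_N = 3 * 23.44229 = 70.32687
1/(1 + SNR_N) = 1/71.32687 = 0.01402
Pd = (1e-7)^0.01402 = 0.79774
Pd = 79.8%

79.8%


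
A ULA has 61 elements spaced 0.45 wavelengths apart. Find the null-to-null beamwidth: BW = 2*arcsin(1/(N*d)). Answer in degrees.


1/(N*d) = 1/(61*0.45) = 0.03643
BW = 2*arcsin(0.03643) = 4.2 degrees

4.2 degrees


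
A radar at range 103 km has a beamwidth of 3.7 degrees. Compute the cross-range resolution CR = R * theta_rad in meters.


BW_rad = 0.064577182
CR = 103000 * 0.064577182 = 6651.4 m

6651.4 m


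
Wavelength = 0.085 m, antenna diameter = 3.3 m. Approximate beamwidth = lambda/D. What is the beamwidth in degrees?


BW_rad = 0.085 / 3.3 = 0.025758
BW_deg = 1.48 degrees

1.48 degrees


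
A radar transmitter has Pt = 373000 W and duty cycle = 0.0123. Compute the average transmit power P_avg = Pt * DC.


P_avg = 373000 * 0.0123 = 4587.9 W

4587.9 W


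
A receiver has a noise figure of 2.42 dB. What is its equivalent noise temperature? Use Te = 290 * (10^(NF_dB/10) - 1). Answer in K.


NF_lin = 10^(2.42/10) = 1.745822
Te = 290 * (1.745822 - 1) = 216.3 K

216.3 K


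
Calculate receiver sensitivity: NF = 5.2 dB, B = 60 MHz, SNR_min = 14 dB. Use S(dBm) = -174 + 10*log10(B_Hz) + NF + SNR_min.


10*log10(60000000.0) = 77.78
S = -174 + 77.78 + 5.2 + 14 = -77.0 dBm

-77.0 dBm


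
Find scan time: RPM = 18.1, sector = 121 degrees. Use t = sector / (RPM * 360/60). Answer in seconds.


t = 121 / (18.1 * 360) * 60 = 1.11 s

1.11 s


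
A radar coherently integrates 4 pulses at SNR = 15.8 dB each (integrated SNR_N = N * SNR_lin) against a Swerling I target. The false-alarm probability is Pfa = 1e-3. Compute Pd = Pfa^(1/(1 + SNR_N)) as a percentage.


SNR_lin = 10^(15.8/10) = 38.01894
SNR_N = 4 * 38.01894 = 152.07576
1/(1 + SNR_N) = 1/153.07576 = 0.0065327
Pd = (1e-3)^0.0065327 = 0.95588
Pd = 95.6%

95.6%


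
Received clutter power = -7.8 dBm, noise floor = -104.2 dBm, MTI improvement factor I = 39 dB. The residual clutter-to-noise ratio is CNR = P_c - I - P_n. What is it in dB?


CNR = -7.8 - 39 - (-104.2) = 57.4 dB

57.4 dB


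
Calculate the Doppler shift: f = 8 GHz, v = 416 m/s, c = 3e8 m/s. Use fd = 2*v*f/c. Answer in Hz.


fd = 2 * 416 * 8000000000.0 / 3e8 = 22186.7 Hz

22186.7 Hz


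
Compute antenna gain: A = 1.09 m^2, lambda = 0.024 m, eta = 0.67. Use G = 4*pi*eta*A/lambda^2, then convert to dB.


G_linear = 4*pi*0.67*1.09/0.024^2 = 15932.67
G_dB = 10*log10(15932.67) = 42.0 dB

42.0 dB


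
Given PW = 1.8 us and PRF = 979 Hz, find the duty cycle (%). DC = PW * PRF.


DC = 1.8e-6 * 979 * 100 = 0.18%

0.18%


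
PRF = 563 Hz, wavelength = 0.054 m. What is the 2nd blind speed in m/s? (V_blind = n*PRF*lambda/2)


V_blind = 2 * 563 * 0.054 / 2 = 30.4 m/s

30.4 m/s


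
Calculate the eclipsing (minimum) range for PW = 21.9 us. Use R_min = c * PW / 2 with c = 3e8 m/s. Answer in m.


R_min = 3e8 * 21.9e-6 / 2 = 3285.0 m

3285.0 m


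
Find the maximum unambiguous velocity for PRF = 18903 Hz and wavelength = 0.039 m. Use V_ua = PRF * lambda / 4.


V_ua = 18903 * 0.039 / 4 = 184.3 m/s

184.3 m/s


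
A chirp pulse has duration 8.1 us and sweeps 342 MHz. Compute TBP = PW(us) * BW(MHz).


TBP = 8.1 * 342 = 2770.2

2770.2


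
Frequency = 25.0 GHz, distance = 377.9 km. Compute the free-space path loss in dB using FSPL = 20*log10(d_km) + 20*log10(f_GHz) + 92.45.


20*log10(377.9) = 51.55
20*log10(25.0) = 27.96
FSPL = 172.0 dB

172.0 dB


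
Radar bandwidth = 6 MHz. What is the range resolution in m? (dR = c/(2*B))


dR = 3e8 / (2 * 6000000.0) = 25.0 m

25.0 m


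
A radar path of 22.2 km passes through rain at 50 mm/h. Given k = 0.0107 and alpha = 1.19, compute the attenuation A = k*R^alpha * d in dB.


gamma = 0.0107 * 50^1.19 = 1.125014 dB/km
A = 1.125014 * 22.2 = 24.98 dB

24.98 dB


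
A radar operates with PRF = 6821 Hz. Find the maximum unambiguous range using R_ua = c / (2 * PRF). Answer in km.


R_ua = 3e8 / (2 * 6821) = 21990.9 m = 22.0 km

22.0 km


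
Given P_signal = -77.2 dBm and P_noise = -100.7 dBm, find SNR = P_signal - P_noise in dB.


SNR = -77.2 - (-100.7) = 23.5 dB

23.5 dB


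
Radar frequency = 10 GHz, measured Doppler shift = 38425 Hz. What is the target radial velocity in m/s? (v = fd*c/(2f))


v = 38425 * 3e8 / (2 * 10000000000.0) = 576.4 m/s

576.4 m/s


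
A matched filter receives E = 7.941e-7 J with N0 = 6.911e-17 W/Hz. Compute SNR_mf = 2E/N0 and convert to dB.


SNR_lin = 2 * 7.941e-7 / 6.911e-17 = 2.298e10
SNR_dB = 10*log10(2.298e10) = 103.6 dB

103.6 dB


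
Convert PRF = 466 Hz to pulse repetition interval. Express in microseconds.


PRI = 1/466 = 0.0021459227 s = 2145.9 us

2145.9 us


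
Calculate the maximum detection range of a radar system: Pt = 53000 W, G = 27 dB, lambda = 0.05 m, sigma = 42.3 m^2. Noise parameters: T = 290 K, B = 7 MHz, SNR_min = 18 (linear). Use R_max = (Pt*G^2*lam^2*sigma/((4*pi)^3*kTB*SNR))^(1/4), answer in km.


G_lin = 10^(27/10) = 501.187234
R^4 = 53000 * 501.187234^2 * 0.05^2 * 42.3 / ((4*pi)^3 * 1.38e-23 * 290 * 7000000.0 * 18)
R^4 = 1.40695e18 m^4
R_max = (1.40695e18)^(1/4) = 34440.5 m = 34.4 km

34.4 km


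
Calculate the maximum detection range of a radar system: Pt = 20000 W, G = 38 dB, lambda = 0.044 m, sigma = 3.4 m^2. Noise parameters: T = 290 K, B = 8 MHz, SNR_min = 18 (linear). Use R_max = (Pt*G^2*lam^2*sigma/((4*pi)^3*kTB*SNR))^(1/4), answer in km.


G_lin = 10^(38/10) = 6309.573445
R^4 = 20000 * 6309.573445^2 * 0.044^2 * 3.4 / ((4*pi)^3 * 1.38e-23 * 290 * 8000000.0 * 18)
R^4 = 4.58295e18 m^4
R_max = (4.58295e18)^(1/4) = 46268.6 m = 46.3 km

46.3 km


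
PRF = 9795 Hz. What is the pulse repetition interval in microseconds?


PRI = 1/9795 = 0.0001020929 s = 102.1 us

102.1 us


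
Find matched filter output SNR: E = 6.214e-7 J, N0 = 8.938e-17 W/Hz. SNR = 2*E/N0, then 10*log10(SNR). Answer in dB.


SNR_lin = 2 * 6.214e-7 / 8.938e-17 = 1.39e10
SNR_dB = 10*log10(1.39e10) = 101.4 dB

101.4 dB


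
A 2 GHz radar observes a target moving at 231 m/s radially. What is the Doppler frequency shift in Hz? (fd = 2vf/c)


fd = 2 * 231 * 2000000000.0 / 3e8 = 3080.0 Hz

3080.0 Hz


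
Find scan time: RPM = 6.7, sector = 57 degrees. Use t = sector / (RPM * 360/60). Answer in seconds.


t = 57 / (6.7 * 360) * 60 = 1.42 s

1.42 s


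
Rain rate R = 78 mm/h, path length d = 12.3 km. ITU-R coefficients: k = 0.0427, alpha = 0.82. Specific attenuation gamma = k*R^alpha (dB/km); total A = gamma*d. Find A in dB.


gamma = 0.0427 * 78^0.82 = 1.520357 dB/km
A = 1.520357 * 12.3 = 18.7 dB

18.7 dB


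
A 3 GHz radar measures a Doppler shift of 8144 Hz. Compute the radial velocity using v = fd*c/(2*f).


v = 8144 * 3e8 / (2 * 3000000000.0) = 407.2 m/s

407.2 m/s


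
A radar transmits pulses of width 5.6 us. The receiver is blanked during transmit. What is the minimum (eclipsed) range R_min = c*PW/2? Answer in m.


R_min = 3e8 * 5.6e-6 / 2 = 840.0 m

840.0 m


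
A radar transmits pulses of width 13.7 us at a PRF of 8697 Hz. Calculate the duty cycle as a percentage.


DC = 13.7e-6 * 8697 * 100 = 11.91%

11.91%


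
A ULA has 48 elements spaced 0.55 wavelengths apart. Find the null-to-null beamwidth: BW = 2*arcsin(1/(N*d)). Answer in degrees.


1/(N*d) = 1/(48*0.55) = 0.037879
BW = 2*arcsin(0.037879) = 4.3 degrees

4.3 degrees


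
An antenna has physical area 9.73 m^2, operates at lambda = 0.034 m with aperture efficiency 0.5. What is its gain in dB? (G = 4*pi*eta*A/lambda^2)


G_linear = 4*pi*0.5*9.73/0.034^2 = 52885.29
G_dB = 10*log10(52885.29) = 47.2 dB

47.2 dB


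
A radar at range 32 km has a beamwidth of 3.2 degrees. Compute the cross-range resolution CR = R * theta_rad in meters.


BW_rad = 0.055850536
CR = 32000 * 0.055850536 = 1787.2 m

1787.2 m


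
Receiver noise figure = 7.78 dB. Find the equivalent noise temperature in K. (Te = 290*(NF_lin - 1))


NF_lin = 10^(7.78/10) = 5.997911
Te = 290 * (5.997911 - 1) = 1449.4 K

1449.4 K


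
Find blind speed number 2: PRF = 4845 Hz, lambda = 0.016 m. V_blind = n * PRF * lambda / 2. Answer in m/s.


V_blind = 2 * 4845 * 0.016 / 2 = 77.5 m/s

77.5 m/s


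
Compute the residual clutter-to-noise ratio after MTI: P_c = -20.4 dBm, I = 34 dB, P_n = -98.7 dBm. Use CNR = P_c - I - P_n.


CNR = -20.4 - 34 - (-98.7) = 44.3 dB

44.3 dB


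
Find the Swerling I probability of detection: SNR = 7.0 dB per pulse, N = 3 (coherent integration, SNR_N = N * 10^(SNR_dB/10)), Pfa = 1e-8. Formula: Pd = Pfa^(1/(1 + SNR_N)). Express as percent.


SNR_lin = 10^(7.0/10) = 5.01187
SNR_N = 3 * 5.01187 = 15.03561
1/(1 + SNR_N) = 1/16.03561 = 0.0623612
Pd = (1e-8)^0.0623612 = 0.31704
Pd = 31.7%

31.7%


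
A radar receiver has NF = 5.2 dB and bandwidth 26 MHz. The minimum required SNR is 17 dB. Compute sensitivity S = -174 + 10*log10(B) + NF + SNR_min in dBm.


10*log10(26000000.0) = 74.15
S = -174 + 74.15 + 5.2 + 17 = -77.7 dBm

-77.7 dBm


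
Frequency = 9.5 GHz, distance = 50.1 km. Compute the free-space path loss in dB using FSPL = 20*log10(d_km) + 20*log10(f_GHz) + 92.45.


20*log10(50.1) = 34.0
20*log10(9.5) = 19.55
FSPL = 146.0 dB

146.0 dB


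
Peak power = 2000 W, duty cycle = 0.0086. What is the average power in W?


P_avg = 2000 * 0.0086 = 17.2 W

17.2 W


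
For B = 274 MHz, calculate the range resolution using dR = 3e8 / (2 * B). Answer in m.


dR = 3e8 / (2 * 274000000.0) = 0.55 m

0.55 m


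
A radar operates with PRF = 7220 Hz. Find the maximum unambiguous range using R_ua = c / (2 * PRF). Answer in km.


R_ua = 3e8 / (2 * 7220) = 20775.6 m = 20.8 km

20.8 km


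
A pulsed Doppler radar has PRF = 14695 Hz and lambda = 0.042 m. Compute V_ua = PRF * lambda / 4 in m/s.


V_ua = 14695 * 0.042 / 4 = 154.3 m/s

154.3 m/s


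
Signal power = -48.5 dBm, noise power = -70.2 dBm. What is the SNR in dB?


SNR = -48.5 - (-70.2) = 21.7 dB

21.7 dB


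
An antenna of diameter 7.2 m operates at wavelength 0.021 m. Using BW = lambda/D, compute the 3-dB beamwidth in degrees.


BW_rad = 0.021 / 7.2 = 0.002917
BW_deg = 0.17 degrees

0.17 degrees


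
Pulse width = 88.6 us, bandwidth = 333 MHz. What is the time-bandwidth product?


TBP = 88.6 * 333 = 29503.8

29503.8


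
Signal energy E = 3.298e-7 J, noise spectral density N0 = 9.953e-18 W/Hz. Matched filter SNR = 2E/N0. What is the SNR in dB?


SNR_lin = 2 * 3.298e-7 / 9.953e-18 = 6.627e10
SNR_dB = 10*log10(6.627e10) = 108.2 dB

108.2 dB


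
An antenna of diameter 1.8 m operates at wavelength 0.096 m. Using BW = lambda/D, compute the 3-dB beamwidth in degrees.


BW_rad = 0.096 / 1.8 = 0.053333
BW_deg = 3.06 degrees

3.06 degrees


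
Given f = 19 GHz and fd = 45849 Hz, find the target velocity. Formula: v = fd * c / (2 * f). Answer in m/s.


v = 45849 * 3e8 / (2 * 19000000000.0) = 362.0 m/s

362.0 m/s


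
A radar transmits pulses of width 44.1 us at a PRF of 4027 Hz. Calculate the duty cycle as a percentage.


DC = 44.1e-6 * 4027 * 100 = 17.76%

17.76%


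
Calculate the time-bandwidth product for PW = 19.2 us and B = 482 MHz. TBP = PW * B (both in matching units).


TBP = 19.2 * 482 = 9254.4

9254.4


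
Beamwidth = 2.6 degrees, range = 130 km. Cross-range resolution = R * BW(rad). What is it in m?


BW_rad = 0.045378561
CR = 130000 * 0.045378561 = 5899.2 m

5899.2 m


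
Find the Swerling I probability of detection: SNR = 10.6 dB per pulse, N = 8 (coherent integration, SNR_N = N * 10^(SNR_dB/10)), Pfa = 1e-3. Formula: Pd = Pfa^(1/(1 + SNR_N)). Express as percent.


SNR_lin = 10^(10.6/10) = 11.48154
SNR_N = 8 * 11.48154 = 91.85232
1/(1 + SNR_N) = 1/92.85232 = 0.0107698
Pd = (1e-3)^0.0107698 = 0.9283
Pd = 92.8%

92.8%


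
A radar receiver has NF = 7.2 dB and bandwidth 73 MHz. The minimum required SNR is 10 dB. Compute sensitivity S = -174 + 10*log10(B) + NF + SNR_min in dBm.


10*log10(73000000.0) = 78.63
S = -174 + 78.63 + 7.2 + 10 = -78.2 dBm

-78.2 dBm


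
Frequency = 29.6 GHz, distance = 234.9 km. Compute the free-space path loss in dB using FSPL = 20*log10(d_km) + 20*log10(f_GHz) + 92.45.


20*log10(234.9) = 47.42
20*log10(29.6) = 29.43
FSPL = 169.3 dB

169.3 dB


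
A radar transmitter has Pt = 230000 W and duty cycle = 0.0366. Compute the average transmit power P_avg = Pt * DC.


P_avg = 230000 * 0.0366 = 8418.0 W

8418.0 W


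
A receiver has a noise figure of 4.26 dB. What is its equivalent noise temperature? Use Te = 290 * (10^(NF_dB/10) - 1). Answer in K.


NF_lin = 10^(4.26/10) = 2.666859
Te = 290 * (2.666859 - 1) = 483.4 K

483.4 K


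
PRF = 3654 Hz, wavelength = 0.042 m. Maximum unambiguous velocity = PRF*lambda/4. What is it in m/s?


V_ua = 3654 * 0.042 / 4 = 38.4 m/s

38.4 m/s


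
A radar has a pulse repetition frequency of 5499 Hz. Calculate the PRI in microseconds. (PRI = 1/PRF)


PRI = 1/5499 = 0.0001818512 s = 181.9 us

181.9 us


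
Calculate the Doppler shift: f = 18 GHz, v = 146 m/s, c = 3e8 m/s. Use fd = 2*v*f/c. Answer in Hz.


fd = 2 * 146 * 18000000000.0 / 3e8 = 17520.0 Hz

17520.0 Hz


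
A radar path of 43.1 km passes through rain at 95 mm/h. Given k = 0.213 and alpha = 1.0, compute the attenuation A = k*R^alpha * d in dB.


gamma = 0.213 * 95^1.0 = 20.235 dB/km
A = 20.235 * 43.1 = 872.13 dB

872.13 dB


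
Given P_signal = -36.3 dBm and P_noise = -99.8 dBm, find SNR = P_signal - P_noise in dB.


SNR = -36.3 - (-99.8) = 63.5 dB

63.5 dB


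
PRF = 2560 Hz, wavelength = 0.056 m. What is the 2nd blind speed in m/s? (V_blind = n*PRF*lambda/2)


V_blind = 2 * 2560 * 0.056 / 2 = 143.4 m/s

143.4 m/s


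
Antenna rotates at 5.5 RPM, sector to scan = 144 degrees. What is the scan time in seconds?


t = 144 / (5.5 * 360) * 60 = 4.36 s

4.36 s


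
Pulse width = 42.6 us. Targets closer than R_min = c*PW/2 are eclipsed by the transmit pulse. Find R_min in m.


R_min = 3e8 * 42.6e-6 / 2 = 6390.0 m

6390.0 m


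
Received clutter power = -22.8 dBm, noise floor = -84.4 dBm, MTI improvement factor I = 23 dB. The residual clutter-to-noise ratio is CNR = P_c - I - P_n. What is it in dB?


CNR = -22.8 - 23 - (-84.4) = 38.6 dB

38.6 dB


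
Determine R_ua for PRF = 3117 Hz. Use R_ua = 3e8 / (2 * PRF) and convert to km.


R_ua = 3e8 / (2 * 3117) = 48123.2 m = 48.1 km

48.1 km


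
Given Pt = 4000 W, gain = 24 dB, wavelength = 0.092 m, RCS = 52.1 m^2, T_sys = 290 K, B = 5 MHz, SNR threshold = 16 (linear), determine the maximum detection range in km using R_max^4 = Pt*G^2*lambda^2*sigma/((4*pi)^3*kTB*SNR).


G_lin = 10^(24/10) = 251.188643
R^4 = 4000 * 251.188643^2 * 0.092^2 * 52.1 / ((4*pi)^3 * 1.38e-23 * 290 * 5000000.0 * 16)
R^4 = 1.75177e17 m^4
R_max = (1.75177e17)^(1/4) = 20458.3 m = 20.5 km

20.5 km


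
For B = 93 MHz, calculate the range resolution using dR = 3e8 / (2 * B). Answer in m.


dR = 3e8 / (2 * 93000000.0) = 1.61 m

1.61 m


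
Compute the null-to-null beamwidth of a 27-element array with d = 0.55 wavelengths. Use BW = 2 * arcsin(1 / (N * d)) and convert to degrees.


1/(N*d) = 1/(27*0.55) = 0.06734
BW = 2*arcsin(0.06734) = 7.7 degrees

7.7 degrees


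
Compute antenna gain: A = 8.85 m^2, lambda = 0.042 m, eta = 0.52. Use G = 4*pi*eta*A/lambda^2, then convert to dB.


G_linear = 4*pi*0.52*8.85/0.042^2 = 32783.69
G_dB = 10*log10(32783.69) = 45.2 dB

45.2 dB


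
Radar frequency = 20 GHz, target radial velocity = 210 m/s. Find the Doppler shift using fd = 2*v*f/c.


fd = 2 * 210 * 20000000000.0 / 3e8 = 28000.0 Hz

28000.0 Hz


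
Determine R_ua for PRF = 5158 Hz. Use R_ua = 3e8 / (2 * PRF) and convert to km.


R_ua = 3e8 / (2 * 5158) = 29081.0 m = 29.1 km

29.1 km


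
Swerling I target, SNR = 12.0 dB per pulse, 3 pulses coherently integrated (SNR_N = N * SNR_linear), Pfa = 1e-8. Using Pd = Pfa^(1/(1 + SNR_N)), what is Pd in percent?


SNR_lin = 10^(12.0/10) = 15.84893
SNR_N = 3 * 15.84893 = 47.54679
1/(1 + SNR_N) = 1/48.54679 = 0.0205987
Pd = (1e-8)^0.0205987 = 0.68424
Pd = 68.4%

68.4%


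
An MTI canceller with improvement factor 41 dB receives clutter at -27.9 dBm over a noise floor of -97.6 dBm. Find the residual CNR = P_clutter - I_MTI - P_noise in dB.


CNR = -27.9 - 41 - (-97.6) = 28.7 dB

28.7 dB


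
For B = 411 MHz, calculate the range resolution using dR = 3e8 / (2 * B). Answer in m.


dR = 3e8 / (2 * 411000000.0) = 0.36 m

0.36 m


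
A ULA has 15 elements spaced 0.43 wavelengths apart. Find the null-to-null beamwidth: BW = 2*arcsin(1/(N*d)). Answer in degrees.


1/(N*d) = 1/(15*0.43) = 0.155039
BW = 2*arcsin(0.155039) = 17.8 degrees

17.8 degrees


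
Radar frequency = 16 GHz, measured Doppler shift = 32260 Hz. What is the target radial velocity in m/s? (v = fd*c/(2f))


v = 32260 * 3e8 / (2 * 16000000000.0) = 302.4 m/s

302.4 m/s


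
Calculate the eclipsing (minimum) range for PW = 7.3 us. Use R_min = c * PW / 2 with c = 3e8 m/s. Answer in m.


R_min = 3e8 * 7.3e-6 / 2 = 1095.0 m

1095.0 m


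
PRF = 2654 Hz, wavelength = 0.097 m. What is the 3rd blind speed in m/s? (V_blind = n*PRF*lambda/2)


V_blind = 3 * 2654 * 0.097 / 2 = 386.2 m/s

386.2 m/s


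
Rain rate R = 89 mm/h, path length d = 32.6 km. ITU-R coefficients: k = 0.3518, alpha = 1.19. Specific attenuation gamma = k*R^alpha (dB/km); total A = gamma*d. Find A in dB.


gamma = 0.3518 * 89^1.19 = 73.463217 dB/km
A = 73.463217 * 32.6 = 2394.9 dB

2394.9 dB


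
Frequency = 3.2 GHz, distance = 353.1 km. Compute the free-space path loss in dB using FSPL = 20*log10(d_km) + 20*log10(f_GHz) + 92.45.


20*log10(353.1) = 50.96
20*log10(3.2) = 10.1
FSPL = 153.5 dB

153.5 dB


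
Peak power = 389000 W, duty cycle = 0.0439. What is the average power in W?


P_avg = 389000 * 0.0439 = 17077.1 W

17077.1 W


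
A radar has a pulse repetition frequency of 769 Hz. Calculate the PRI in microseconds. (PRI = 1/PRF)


PRI = 1/769 = 0.0013003901 s = 1300.4 us

1300.4 us


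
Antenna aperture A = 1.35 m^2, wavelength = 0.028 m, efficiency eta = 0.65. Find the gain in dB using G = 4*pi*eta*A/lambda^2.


G_linear = 4*pi*0.65*1.35/0.028^2 = 14065.04
G_dB = 10*log10(14065.04) = 41.5 dB

41.5 dB


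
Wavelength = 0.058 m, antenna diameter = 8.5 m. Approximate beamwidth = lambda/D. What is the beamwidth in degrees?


BW_rad = 0.058 / 8.5 = 0.006824
BW_deg = 0.39 degrees

0.39 degrees


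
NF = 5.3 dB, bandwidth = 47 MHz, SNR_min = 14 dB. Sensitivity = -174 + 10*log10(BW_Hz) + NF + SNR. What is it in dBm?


10*log10(47000000.0) = 76.72
S = -174 + 76.72 + 5.3 + 14 = -78.0 dBm

-78.0 dBm


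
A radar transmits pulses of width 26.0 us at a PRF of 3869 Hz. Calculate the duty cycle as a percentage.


DC = 26.0e-6 * 3869 * 100 = 10.06%

10.06%


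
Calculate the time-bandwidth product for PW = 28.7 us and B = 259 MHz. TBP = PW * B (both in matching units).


TBP = 28.7 * 259 = 7433.3

7433.3


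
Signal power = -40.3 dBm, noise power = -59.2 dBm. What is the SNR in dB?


SNR = -40.3 - (-59.2) = 18.9 dB

18.9 dB


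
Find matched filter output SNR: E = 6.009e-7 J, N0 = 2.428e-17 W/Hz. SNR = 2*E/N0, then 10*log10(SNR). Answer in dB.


SNR_lin = 2 * 6.009e-7 / 2.428e-17 = 4.95e10
SNR_dB = 10*log10(4.95e10) = 106.9 dB

106.9 dB


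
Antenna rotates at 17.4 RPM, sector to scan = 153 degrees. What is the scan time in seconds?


t = 153 / (17.4 * 360) * 60 = 1.47 s

1.47 s


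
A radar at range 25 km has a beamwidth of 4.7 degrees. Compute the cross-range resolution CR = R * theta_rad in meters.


BW_rad = 0.082030475
CR = 25000 * 0.082030475 = 2050.8 m

2050.8 m


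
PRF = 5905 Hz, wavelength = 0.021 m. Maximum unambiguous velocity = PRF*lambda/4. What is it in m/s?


V_ua = 5905 * 0.021 / 4 = 31.0 m/s

31.0 m/s


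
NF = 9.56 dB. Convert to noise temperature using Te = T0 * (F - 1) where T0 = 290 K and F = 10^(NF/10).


NF_lin = 10^(9.56/10) = 9.036495
Te = 290 * (9.036495 - 1) = 2330.6 K

2330.6 K


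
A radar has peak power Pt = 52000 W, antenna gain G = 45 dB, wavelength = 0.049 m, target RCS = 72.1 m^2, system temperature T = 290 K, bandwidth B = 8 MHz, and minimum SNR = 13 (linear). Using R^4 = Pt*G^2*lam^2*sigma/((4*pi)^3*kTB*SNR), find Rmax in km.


G_lin = 10^(45/10) = 31622.776602
R^4 = 52000 * 31622.776602^2 * 0.049^2 * 72.1 / ((4*pi)^3 * 1.38e-23 * 290 * 8000000.0 * 13)
R^4 = 1.08991e22 m^4
R_max = (1.08991e22)^(1/4) = 323108.0 m = 323.1 km

323.1 km


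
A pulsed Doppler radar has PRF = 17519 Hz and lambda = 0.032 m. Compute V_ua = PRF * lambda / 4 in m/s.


V_ua = 17519 * 0.032 / 4 = 140.2 m/s

140.2 m/s


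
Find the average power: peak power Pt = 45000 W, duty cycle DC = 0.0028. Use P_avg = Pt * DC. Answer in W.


P_avg = 45000 * 0.0028 = 126.0 W

126.0 W


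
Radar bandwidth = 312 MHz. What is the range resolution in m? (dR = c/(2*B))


dR = 3e8 / (2 * 312000000.0) = 0.48 m

0.48 m


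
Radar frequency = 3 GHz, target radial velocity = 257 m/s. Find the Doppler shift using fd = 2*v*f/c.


fd = 2 * 257 * 3000000000.0 / 3e8 = 5140.0 Hz

5140.0 Hz


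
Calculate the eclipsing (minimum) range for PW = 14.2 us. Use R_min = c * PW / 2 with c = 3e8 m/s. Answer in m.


R_min = 3e8 * 14.2e-6 / 2 = 2130.0 m

2130.0 m


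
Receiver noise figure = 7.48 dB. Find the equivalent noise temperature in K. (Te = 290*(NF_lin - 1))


NF_lin = 10^(7.48/10) = 5.597576
Te = 290 * (5.597576 - 1) = 1333.3 K

1333.3 K


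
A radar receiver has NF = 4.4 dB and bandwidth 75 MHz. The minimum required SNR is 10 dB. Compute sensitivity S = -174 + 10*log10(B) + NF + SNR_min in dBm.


10*log10(75000000.0) = 78.75
S = -174 + 78.75 + 4.4 + 10 = -80.8 dBm

-80.8 dBm


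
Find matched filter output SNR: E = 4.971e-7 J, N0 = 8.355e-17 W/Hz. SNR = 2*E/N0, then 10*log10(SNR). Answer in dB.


SNR_lin = 2 * 4.971e-7 / 8.355e-17 = 1.19e10
SNR_dB = 10*log10(1.19e10) = 100.8 dB

100.8 dB


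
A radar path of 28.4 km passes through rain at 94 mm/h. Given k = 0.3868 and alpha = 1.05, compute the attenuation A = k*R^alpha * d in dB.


gamma = 0.3868 * 94^1.05 = 45.632127 dB/km
A = 45.632127 * 28.4 = 1295.95 dB

1295.95 dB


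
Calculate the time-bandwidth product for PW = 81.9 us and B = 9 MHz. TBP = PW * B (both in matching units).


TBP = 81.9 * 9 = 737.1

737.1


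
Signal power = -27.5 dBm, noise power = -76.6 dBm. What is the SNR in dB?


SNR = -27.5 - (-76.6) = 49.1 dB

49.1 dB


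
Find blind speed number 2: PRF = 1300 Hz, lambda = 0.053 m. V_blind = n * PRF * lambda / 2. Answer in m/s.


V_blind = 2 * 1300 * 0.053 / 2 = 68.9 m/s

68.9 m/s


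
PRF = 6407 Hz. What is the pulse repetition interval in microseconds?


PRI = 1/6407 = 0.0001560793 s = 156.1 us

156.1 us


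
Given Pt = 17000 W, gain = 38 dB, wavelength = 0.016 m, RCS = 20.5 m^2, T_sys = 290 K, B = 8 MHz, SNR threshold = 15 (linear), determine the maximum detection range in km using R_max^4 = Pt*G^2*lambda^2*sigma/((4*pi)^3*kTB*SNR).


G_lin = 10^(38/10) = 6309.573445
R^4 = 17000 * 6309.573445^2 * 0.016^2 * 20.5 / ((4*pi)^3 * 1.38e-23 * 290 * 8000000.0 * 15)
R^4 = 3.72696e18 m^4
R_max = (3.72696e18)^(1/4) = 43937.8 m = 43.9 km

43.9 km


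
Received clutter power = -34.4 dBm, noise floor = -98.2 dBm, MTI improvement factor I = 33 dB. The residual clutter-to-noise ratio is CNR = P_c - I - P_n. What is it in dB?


CNR = -34.4 - 33 - (-98.2) = 30.8 dB

30.8 dB


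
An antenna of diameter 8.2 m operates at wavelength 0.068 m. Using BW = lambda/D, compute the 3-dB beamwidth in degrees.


BW_rad = 0.068 / 8.2 = 0.008293
BW_deg = 0.48 degrees

0.48 degrees


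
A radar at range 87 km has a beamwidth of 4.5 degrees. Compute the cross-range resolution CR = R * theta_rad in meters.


BW_rad = 0.078539816
CR = 87000 * 0.078539816 = 6833.0 m

6833.0 m


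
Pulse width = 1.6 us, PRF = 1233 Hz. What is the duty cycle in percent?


DC = 1.6e-6 * 1233 * 100 = 0.2%

0.2%


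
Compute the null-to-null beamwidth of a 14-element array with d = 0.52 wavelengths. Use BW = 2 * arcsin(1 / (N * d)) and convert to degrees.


1/(N*d) = 1/(14*0.52) = 0.137363
BW = 2*arcsin(0.137363) = 15.8 degrees

15.8 degrees


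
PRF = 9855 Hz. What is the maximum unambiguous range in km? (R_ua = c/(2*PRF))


R_ua = 3e8 / (2 * 9855) = 15220.7 m = 15.2 km

15.2 km


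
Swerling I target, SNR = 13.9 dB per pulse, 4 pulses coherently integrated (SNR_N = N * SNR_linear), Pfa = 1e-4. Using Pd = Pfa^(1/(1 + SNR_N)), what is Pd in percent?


SNR_lin = 10^(13.9/10) = 24.54709
SNR_N = 4 * 24.54709 = 98.18836
1/(1 + SNR_N) = 1/99.18836 = 0.0100818
Pd = (1e-4)^0.0100818 = 0.91132
Pd = 91.1%

91.1%


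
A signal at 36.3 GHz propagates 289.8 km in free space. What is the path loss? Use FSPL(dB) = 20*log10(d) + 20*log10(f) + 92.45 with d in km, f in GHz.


20*log10(289.8) = 49.24
20*log10(36.3) = 31.2
FSPL = 172.9 dB

172.9 dB


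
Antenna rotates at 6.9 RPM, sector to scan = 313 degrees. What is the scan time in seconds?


t = 313 / (6.9 * 360) * 60 = 7.56 s

7.56 s


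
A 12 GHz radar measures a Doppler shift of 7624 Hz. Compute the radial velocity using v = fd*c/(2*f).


v = 7624 * 3e8 / (2 * 12000000000.0) = 95.3 m/s

95.3 m/s


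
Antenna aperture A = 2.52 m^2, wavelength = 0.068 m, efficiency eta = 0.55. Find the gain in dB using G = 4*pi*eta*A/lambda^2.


G_linear = 4*pi*0.55*2.52/0.068^2 = 3766.65
G_dB = 10*log10(3766.65) = 35.8 dB

35.8 dB


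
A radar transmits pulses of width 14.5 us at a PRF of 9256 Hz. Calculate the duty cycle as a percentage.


DC = 14.5e-6 * 9256 * 100 = 13.42%

13.42%


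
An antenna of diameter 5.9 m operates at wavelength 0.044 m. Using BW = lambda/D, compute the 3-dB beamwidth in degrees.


BW_rad = 0.044 / 5.9 = 0.007458
BW_deg = 0.43 degrees

0.43 degrees


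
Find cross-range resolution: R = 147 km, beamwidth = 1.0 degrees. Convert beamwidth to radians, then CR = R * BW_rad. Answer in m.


BW_rad = 0.017453293
CR = 147000 * 0.017453293 = 2565.6 m

2565.6 m


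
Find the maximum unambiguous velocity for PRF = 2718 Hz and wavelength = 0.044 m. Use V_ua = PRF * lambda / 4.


V_ua = 2718 * 0.044 / 4 = 29.9 m/s

29.9 m/s


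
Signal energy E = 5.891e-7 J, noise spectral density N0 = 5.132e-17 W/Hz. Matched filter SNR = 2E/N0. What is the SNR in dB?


SNR_lin = 2 * 5.891e-7 / 5.132e-17 = 2.296e10
SNR_dB = 10*log10(2.296e10) = 103.6 dB

103.6 dB


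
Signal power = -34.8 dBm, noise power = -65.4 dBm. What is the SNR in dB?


SNR = -34.8 - (-65.4) = 30.6 dB

30.6 dB


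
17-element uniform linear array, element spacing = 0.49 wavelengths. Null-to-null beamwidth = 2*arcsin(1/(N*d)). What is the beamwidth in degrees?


1/(N*d) = 1/(17*0.49) = 0.120048
BW = 2*arcsin(0.120048) = 13.8 degrees

13.8 degrees


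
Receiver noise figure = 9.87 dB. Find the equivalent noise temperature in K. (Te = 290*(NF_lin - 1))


NF_lin = 10^(9.87/10) = 9.7051
Te = 290 * (9.7051 - 1) = 2524.5 K

2524.5 K


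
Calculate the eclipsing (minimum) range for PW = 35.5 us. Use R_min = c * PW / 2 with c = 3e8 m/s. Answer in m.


R_min = 3e8 * 35.5e-6 / 2 = 5325.0 m

5325.0 m


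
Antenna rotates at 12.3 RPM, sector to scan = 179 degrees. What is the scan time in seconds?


t = 179 / (12.3 * 360) * 60 = 2.43 s

2.43 s


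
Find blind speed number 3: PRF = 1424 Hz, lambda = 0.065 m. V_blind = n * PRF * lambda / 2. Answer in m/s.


V_blind = 3 * 1424 * 0.065 / 2 = 138.8 m/s

138.8 m/s


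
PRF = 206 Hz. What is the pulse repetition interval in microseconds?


PRI = 1/206 = 0.0048543689 s = 4854.4 us

4854.4 us
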